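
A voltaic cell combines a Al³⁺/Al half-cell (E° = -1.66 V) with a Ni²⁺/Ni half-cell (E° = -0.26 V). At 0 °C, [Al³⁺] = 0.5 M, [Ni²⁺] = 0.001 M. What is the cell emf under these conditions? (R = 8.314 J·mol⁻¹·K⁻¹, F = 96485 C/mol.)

The Ni²⁺/Ni couple has the higher reduction potential and acts as the cathode, so E°_cell = -0.26 − (-1.66) = 1.40 V.
Balancing electrons gives n = 6; the reaction quotient is Q = [Al³⁺]^2/[Ni²⁺]^3 = 2.5 × 10^8.
E = E° − (RT/nF) ln Q = 1.40 − (8.314×273)/(6×96485) × (19.337) = 1.400 − 0.076 = 1.324 V.

1.32 V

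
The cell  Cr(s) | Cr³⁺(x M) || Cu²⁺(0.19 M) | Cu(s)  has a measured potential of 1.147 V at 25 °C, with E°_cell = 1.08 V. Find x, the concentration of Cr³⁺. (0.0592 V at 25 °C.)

3.3 × 10^-5 M

From the Nernst equation, log Q = n(E° − E)/0.0592 = 6(1.08 − 1.147)/0.0592 = -6.791, so Q = 1.62 × 10^-7.
With Q = [Cr³⁺]^2/[Cu²⁺]^3 and the known concentrations, [Cr³⁺]^2 in the numerator gives [Cr³⁺] = 3.3 × 10^-5 M.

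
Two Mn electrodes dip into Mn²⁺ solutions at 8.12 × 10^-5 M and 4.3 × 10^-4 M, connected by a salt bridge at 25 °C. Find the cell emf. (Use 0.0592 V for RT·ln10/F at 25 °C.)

Both half-cells are Mn²⁺/Mn, so E°_cell = 0. The concentrated side is the cathode; the cell reaction moves Mn²⁺ from high to low concentration with n = 2.
Q = [Mn²⁺]_dilute/[Mn²⁺]_conc = 8.12 × 10^-5/4.3 × 10^-4 = 0.189.
E = 0 − (0.0592/2) log Q = −(0.0592/2)(-0.724) = 0.0214 V.

0.021 V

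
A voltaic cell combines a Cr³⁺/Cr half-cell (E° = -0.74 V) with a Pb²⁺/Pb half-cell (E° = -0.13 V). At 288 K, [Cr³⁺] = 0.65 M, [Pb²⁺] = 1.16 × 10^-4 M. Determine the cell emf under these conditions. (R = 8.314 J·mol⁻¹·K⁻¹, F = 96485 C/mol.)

0.501 V

The Pb²⁺/Pb couple has the higher reduction potential and acts as the cathode, so E°_cell = -0.13 − (-0.74) = 0.61 V.
Balancing electrons gives n = 6; the reaction quotient is Q = [Cr³⁺]^2/[Pb²⁺]^3 = 2.71 × 10^11.
E = E° − (RT/nF) ln Q = 0.61 − (8.314×288)/(6×96485) × (26.324) = 0.610 − 0.109 = 0.501 V.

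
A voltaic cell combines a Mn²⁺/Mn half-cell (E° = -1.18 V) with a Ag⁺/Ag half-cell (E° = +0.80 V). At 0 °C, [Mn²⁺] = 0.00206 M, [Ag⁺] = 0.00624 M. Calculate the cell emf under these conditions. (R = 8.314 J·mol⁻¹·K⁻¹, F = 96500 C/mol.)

The Ag⁺/Ag couple has the higher reduction potential and acts as the cathode, so E°_cell = +0.80 − (-1.18) = 1.98 V.
Balancing electrons gives n = 2; the reaction quotient is Q = [Mn²⁺]/[Ag⁺]^2 = 52.9.
E = E° − (RT/nF) ln Q = 1.98 − (8.314×273)/(2×96500) × (3.969) = 1.980 − 0.047 = 1.933 V.

1.93 V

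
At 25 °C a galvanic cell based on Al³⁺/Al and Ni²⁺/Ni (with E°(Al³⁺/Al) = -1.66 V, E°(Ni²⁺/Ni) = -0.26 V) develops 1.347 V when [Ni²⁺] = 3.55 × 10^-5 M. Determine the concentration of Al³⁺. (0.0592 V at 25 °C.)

1 × 10^-4 M

From the Nernst equation, log Q = n(E° − E)/0.0592 = 6(1.40 − 1.347)/0.0592 = 5.372, so Q = 2.35 × 10^5.
With Q = [Al³⁺]^2/[Ni²⁺]^3 and the known concentrations, [Al³⁺]^2 in the numerator gives [Al³⁺] = 1 × 10^-4 M.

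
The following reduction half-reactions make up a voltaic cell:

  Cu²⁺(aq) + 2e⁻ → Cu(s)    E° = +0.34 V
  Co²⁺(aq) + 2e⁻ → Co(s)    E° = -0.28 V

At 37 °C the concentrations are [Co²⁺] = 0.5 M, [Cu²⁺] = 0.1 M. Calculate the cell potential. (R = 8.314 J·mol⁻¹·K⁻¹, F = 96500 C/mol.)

0.599 V

The Cu²⁺/Cu couple has the higher reduction potential and acts as the cathode, so E°_cell = +0.34 − (-0.28) = 0.62 V.
Balancing electrons gives n = 2; the reaction quotient is Q = [Co²⁺]/[Cu²⁺] = 5.00.
E = E° − (RT/nF) ln Q = 0.62 − (8.314×310)/(2×96500) × (1.609) = 0.620 − 0.021 = 0.599 V.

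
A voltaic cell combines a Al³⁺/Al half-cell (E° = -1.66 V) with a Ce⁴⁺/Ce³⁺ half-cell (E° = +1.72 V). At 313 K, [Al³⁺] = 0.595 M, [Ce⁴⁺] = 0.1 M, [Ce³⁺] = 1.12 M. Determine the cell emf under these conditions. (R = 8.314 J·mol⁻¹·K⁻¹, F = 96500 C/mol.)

The Ce⁴⁺/Ce³⁺ couple has the higher reduction potential and acts as the cathode, so E°_cell = +1.72 − (-1.66) = 3.38 V.
Balancing electrons gives n = 3; the reaction quotient is Q = [Al³⁺]·[Ce³⁺]^3/[Ce⁴⁺]^3 = 836.
E = E° − (RT/nF) ln Q = 3.38 − (8.314×313)/(3×96500) × (6.729) = 3.380 − 0.060 = 3.320 V.

3.32 V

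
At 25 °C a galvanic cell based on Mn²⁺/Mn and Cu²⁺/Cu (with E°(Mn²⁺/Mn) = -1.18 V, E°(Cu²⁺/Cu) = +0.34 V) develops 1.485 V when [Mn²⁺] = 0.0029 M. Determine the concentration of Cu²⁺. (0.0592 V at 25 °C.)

From the Nernst equation, log Q = n(E° − E)/0.0592 = 2(1.52 − 1.485)/0.0592 = 1.182, so Q = 15.2.
With Q = [Mn²⁺]/[Cu²⁺] and the known concentrations, [Cu²⁺] in the denominator gives [Cu²⁺] = 1.9 × 10^-4 M.

1.9 × 10^-4 M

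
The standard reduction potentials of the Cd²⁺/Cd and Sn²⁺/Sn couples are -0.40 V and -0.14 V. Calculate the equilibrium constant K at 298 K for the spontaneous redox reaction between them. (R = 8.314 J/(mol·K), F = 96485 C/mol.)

E°_cell = -0.14 − (-0.40) = 0.26 V, with n = 2 electrons transferred.
At equilibrium E = 0, so the Nernst equation gives ln K = nFE°/RT = (2)(96485)(0.26)/((8.314)(298)) = 20.25.
K = e^20.25 = 6.2 × 10^8.

6.2 × 10^8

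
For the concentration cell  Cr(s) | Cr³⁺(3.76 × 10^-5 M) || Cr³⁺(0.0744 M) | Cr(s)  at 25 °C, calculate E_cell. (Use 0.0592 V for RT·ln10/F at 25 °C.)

0.065 V

Both half-cells are Cr³⁺/Cr, so E°_cell = 0. The concentrated side is the cathode; the cell reaction moves Cr³⁺ from high to low concentration with n = 3.
Q = [Cr³⁺]_dilute/[Cr³⁺]_conc = 3.76 × 10^-5/0.0744 = 5.05 × 10^-4.
E = 0 − (0.0592/3) log Q = −(0.0592/3)(-3.296) = 0.0650 V.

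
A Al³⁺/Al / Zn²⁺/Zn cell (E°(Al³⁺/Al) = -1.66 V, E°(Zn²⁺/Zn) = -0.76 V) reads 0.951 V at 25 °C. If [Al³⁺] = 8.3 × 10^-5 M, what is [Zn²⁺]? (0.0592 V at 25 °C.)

0.1 M

From the Nernst equation, log Q = n(E° − E)/0.0592 = 6(0.90 − 0.951)/0.0592 = -5.169, so Q = 6.78 × 10^-6.
With Q = [Al³⁺]^2/[Zn²⁺]^3 and the known concentrations, [Zn²⁺]^3 in the denominator gives [Zn²⁺] = 0.1 M.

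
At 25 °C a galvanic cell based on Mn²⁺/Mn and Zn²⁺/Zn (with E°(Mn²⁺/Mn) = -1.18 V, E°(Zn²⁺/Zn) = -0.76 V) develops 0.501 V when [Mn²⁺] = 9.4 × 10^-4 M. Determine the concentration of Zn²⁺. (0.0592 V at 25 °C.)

From the Nernst equation, log Q = n(E° − E)/0.0592 = 2(0.42 − 0.501)/0.0592 = -2.736, so Q = 0.00183.
With Q = [Mn²⁺]/[Zn²⁺] and the known concentrations, [Zn²⁺] in the denominator gives [Zn²⁺] = 0.51 M.

0.51 M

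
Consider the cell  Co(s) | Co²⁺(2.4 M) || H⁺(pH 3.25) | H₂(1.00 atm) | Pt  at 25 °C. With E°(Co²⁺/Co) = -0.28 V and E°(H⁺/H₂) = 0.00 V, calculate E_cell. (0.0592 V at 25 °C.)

The hydrogen couple is the cathode, so E°_cell = 0.28 V; n = 2.
[H⁺] = 10^(−3.25) = 5.6 × 10^-4 M, and Q = [Co²⁺]·P(H₂) / [H⁺]^2 = 7.59 × 10^6.
E = E° − (0.0592/2) log Q = 0.28 − (0.0592/2)(6.880) = 0.076 V.

0.076 V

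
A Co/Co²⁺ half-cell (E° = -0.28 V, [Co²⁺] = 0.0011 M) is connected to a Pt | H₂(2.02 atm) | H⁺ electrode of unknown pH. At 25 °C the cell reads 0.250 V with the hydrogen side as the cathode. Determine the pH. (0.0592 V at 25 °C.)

E°_cell = 0.28 V and n = 2.
log Q = n(E° − E)/0.0592 = 2×(0.28 − 0.250)/0.0592 = 1.014.
With Q = [Co²⁺]·P(H₂) / [H⁺]^2, solving for [H⁺] gives log[H⁺] = -1.833, so pH = 1.83.

pH = 1.83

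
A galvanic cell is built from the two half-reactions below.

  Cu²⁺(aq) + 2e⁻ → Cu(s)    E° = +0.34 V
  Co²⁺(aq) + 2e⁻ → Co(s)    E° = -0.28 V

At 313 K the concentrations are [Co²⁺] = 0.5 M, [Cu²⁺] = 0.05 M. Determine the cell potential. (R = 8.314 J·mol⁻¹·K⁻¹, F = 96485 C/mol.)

0.589 V

The Cu²⁺/Cu couple has the higher reduction potential and acts as the cathode, so E°_cell = +0.34 − (-0.28) = 0.62 V.
Balancing electrons gives n = 2; the reaction quotient is Q = [Co²⁺]/[Cu²⁺] = 10.0.
E = E° − (RT/nF) ln Q = 0.62 − (8.314×313)/(2×96485) × (2.303) = 0.620 − 0.031 = 0.589 V.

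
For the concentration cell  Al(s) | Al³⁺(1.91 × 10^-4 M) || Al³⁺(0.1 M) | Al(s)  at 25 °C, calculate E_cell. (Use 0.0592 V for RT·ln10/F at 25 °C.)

Both half-cells are Al³⁺/Al, so E°_cell = 0. The concentrated side is the cathode; the cell reaction moves Al³⁺ from high to low concentration with n = 3.
Q = [Al³⁺]_dilute/[Al³⁺]_conc = 1.91 × 10^-4/0.1 = 0.00191.
E = 0 − (0.0592/3) log Q = −(0.0592/3)(-2.719) = 0.0537 V.

0.054 V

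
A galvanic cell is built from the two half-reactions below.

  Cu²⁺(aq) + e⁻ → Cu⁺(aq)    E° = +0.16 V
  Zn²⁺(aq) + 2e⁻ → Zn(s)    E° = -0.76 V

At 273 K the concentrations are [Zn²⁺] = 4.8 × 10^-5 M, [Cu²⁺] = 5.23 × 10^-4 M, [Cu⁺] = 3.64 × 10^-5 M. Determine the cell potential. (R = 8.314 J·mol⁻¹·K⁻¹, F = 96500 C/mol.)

The Cu²⁺/Cu⁺ couple has the higher reduction potential and acts as the cathode, so E°_cell = +0.16 − (-0.76) = 0.92 V.
Balancing electrons gives n = 2; the reaction quotient is Q = [Zn²⁺]·[Cu⁺]^2/[Cu²⁺]^2 = 2.33 × 10^-7.
E = E° − (RT/nF) ln Q = 0.92 − (8.314×273)/(2×96500) × (-15.274) = 0.920 + 0.180 = 1.100 V.

1.10 V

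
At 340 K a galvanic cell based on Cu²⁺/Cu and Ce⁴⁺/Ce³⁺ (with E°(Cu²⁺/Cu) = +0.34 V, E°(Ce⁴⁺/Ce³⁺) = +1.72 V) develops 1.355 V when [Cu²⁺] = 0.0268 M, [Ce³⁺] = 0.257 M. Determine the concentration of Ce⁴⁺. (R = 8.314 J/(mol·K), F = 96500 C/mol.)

0.018 M

From the Nernst equation, ln Q = nF(E° − E)/RT = 2×96500×(1.38 − 1.355)/(8.314×340) = 1.707, so Q = 5.51.
With Q = [Cu²⁺]·[Ce³⁺]^2/[Ce⁴⁺]^2 and the known concentrations, [Ce⁴⁺]^2 in the denominator gives [Ce⁴⁺] = 0.018 M.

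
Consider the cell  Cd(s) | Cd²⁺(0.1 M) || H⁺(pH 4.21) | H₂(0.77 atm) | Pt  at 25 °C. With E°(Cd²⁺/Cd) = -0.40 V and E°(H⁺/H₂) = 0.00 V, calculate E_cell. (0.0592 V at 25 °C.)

The hydrogen couple is the cathode, so E°_cell = 0.40 V; n = 2.
[H⁺] = 10^(−4.21) = 6.2 × 10^-5 M, and Q = [Cd²⁺]·P(H₂) / [H⁺]^2 = 2.03 × 10^7.
E = E° − (0.0592/2) log Q = 0.40 − (0.0592/2)(7.306) = 0.184 V.

0.18 V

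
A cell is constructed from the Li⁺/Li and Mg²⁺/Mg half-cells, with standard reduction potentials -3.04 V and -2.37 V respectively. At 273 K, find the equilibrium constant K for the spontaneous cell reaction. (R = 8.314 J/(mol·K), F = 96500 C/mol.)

E°_cell = -2.37 − (-3.04) = 0.67 V, with n = 2 electrons transferred.
At equilibrium E = 0, so the Nernst equation gives ln K = nFE°/RT = (2)(96500)(0.67)/((8.314)(273)) = 56.97.
K = e^56.97 = 5.5 × 10^24.

5.5 × 10^24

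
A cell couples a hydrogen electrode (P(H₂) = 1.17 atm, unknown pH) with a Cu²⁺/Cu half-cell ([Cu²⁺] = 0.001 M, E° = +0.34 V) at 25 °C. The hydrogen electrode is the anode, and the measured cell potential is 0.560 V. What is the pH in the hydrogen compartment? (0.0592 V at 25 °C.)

E°_cell = 0.34 V and n = 2.
log Q = n(E° − E)/0.0592 = 2×(0.34 − 0.560)/0.0592 = -7.432.
With Q = [H⁺]^2 / ([Cu²⁺]·P(H₂)), solving for [H⁺] gives log[H⁺] = -5.182, so pH = 5.18.

pH = 5.18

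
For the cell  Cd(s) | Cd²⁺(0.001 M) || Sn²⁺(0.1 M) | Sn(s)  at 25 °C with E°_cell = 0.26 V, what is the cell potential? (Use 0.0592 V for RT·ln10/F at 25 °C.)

Balancing electrons gives n = 2; the reaction quotient is Q = [Cd²⁺]/[Sn²⁺] = 0.0100.
At 25 °C, E = E° − (0.0592/n) log Q = 0.26 − (0.0592/2)(-2.000) = 0.260 + 0.059 = 0.319 V.

0.319 V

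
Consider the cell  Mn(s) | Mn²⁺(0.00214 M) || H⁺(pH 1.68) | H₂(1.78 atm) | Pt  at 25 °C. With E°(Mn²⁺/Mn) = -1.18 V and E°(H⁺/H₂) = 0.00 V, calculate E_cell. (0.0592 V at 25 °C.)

1.15 V

The hydrogen couple is the cathode, so E°_cell = 1.18 V; n = 2.
[H⁺] = 10^(−1.68) = 0.021 M, and Q = [Mn²⁺]·P(H₂) / [H⁺]^2 = 8.73.
E = E° − (0.0592/2) log Q = 1.18 − (0.0592/2)(0.941) = 1.152 V.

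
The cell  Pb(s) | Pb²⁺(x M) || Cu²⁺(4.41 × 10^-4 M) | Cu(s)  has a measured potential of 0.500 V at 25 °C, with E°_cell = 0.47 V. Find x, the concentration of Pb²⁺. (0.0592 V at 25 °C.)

4.3 × 10^-5 M

From the Nernst equation, log Q = n(E° − E)/0.0592 = 2(0.47 − 0.500)/0.0592 = -1.014, so Q = 0.0969.
With Q = [Pb²⁺]/[Cu²⁺] and the known concentrations, [Pb²⁺] in the numerator gives [Pb²⁺] = 4.3 × 10^-5 M.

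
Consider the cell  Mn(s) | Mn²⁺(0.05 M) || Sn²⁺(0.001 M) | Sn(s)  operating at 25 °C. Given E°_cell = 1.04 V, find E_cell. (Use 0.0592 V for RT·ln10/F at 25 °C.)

Balancing electrons gives n = 2; the reaction quotient is Q = [Mn²⁺]/[Sn²⁺] = 50.0.
At 25 °C, E = E° − (0.0592/n) log Q = 1.04 − (0.0592/2)(1.699) = 1.040 − 0.050 = 0.990 V.

0.990 V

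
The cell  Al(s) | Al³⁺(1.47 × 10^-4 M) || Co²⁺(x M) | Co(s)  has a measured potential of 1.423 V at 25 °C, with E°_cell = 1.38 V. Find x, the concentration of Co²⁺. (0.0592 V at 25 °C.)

From the Nernst equation, log Q = n(E° − E)/0.0592 = 6(1.38 − 1.423)/0.0592 = -4.358, so Q = 4.38 × 10^-5.
With Q = [Al³⁺]^2/[Co²⁺]^3 and the known concentrations, [Co²⁺]^3 in the denominator gives [Co²⁺] = 0.079 M.

0.079 M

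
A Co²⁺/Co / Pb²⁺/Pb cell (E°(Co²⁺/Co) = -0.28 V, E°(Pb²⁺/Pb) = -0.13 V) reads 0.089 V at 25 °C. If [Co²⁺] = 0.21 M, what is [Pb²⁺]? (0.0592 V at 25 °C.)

0.0018 M

From the Nernst equation, log Q = n(E° − E)/0.0592 = 2(0.15 − 0.089)/0.0592 = 2.061, so Q = 115.
With Q = [Co²⁺]/[Pb²⁺] and the known concentrations, [Pb²⁺] in the denominator gives [Pb²⁺] = 0.0018 M.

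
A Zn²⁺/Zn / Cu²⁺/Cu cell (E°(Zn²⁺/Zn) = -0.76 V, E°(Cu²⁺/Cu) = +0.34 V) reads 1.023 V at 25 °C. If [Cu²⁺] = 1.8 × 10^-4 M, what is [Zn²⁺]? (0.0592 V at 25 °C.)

0.072 M

From the Nernst equation, log Q = n(E° − E)/0.0592 = 2(1.10 − 1.023)/0.0592 = 2.601, so Q = 399.
With Q = [Zn²⁺]/[Cu²⁺] and the known concentrations, [Zn²⁺] in the numerator gives [Zn²⁺] = 0.072 M.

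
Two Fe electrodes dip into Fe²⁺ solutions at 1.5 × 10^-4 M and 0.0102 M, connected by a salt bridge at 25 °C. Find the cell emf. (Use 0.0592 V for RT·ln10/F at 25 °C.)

Both half-cells are Fe²⁺/Fe, so E°_cell = 0. The concentrated side is the cathode; the cell reaction moves Fe²⁺ from high to low concentration with n = 2.
Q = [Fe²⁺]_dilute/[Fe²⁺]_conc = 1.5 × 10^-4/0.0102 = 0.0147.
E = 0 − (0.0592/2) log Q = −(0.0592/2)(-1.833) = 0.0543 V.

0.054 V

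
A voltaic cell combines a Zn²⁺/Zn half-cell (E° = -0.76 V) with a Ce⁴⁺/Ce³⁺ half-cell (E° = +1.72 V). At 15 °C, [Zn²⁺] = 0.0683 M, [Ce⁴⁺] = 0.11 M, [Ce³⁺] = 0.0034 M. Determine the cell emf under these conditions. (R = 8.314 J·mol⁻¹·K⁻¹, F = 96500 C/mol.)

The Ce⁴⁺/Ce³⁺ couple has the higher reduction potential and acts as the cathode, so E°_cell = +1.72 − (-0.76) = 2.48 V.
Balancing electrons gives n = 2; the reaction quotient is Q = [Zn²⁺]·[Ce³⁺]^2/[Ce⁴⁺]^2 = 6.53 × 10^-5.
E = E° − (RT/nF) ln Q = 2.48 − (8.314×288)/(2×96500) × (-9.637) = 2.480 + 0.120 = 2.600 V.

2.60 V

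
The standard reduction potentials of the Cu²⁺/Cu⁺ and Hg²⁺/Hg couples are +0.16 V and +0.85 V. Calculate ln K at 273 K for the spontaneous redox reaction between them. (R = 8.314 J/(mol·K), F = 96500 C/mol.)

E°_cell = +0.85 − (+0.16) = 0.69 V, with n = 2 electrons transferred.
At equilibrium E = 0, so the Nernst equation gives ln K = nFE°/RT = (2)(96500)(0.69)/((8.314)(273)) = 58.67.

ln K = 58.7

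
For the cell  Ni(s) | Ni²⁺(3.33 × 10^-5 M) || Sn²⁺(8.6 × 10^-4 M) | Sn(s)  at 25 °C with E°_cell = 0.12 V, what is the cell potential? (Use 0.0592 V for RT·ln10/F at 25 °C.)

Balancing electrons gives n = 2; the reaction quotient is Q = [Ni²⁺]/[Sn²⁺] = 0.0387.
At 25 °C, E = E° − (0.0592/n) log Q = 0.12 − (0.0592/2)(-1.412) = 0.120 + 0.042 = 0.162 V.

0.162 V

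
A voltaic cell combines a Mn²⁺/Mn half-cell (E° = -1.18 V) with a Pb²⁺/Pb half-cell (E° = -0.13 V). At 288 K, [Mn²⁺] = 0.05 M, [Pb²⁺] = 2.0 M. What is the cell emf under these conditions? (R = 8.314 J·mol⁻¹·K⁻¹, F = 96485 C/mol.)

1.10 V

The Pb²⁺/Pb couple has the higher reduction potential and acts as the cathode, so E°_cell = -0.13 − (-1.18) = 1.05 V.
Balancing electrons gives n = 2; the reaction quotient is Q = [Mn²⁺]/[Pb²⁺] = 0.0250.
E = E° − (RT/nF) ln Q = 1.05 − (8.314×288)/(2×96485) × (-3.689) = 1.050 + 0.046 = 1.096 V.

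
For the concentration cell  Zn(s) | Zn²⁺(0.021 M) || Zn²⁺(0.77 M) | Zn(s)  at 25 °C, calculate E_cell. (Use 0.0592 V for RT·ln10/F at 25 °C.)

0.046 V

Both half-cells are Zn²⁺/Zn, so E°_cell = 0. The concentrated side is the cathode; the cell reaction moves Zn²⁺ from high to low concentration with n = 2.
Q = [Zn²⁺]_dilute/[Zn²⁺]_conc = 0.021/0.77 = 0.0273.
E = 0 − (0.0592/2) log Q = −(0.0592/2)(-1.564) = 0.0463 V.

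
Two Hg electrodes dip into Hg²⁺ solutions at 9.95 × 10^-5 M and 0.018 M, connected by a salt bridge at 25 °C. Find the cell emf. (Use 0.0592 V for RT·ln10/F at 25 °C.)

0.067 V

Both half-cells are Hg²⁺/Hg, so E°_cell = 0. The concentrated side is the cathode; the cell reaction moves Hg²⁺ from high to low concentration with n = 2.
Q = [Hg²⁺]_dilute/[Hg²⁺]_conc = 9.95 × 10^-5/0.018 = 0.00553.
E = 0 − (0.0592/2) log Q = −(0.0592/2)(-2.257) = 0.0668 V.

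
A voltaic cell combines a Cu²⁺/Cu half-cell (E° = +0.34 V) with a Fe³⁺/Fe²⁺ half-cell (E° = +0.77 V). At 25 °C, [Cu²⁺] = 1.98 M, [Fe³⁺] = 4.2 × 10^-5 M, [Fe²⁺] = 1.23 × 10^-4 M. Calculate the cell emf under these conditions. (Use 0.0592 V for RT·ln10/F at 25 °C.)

0.394 V

The Fe³⁺/Fe²⁺ couple has the higher reduction potential and acts as the cathode, so E°_cell = +0.77 − (+0.34) = 0.43 V.
Balancing electrons gives n = 2; the reaction quotient is Q = [Cu²⁺]·[Fe²⁺]^2/[Fe³⁺]^2 = 17.0.
At 25 °C, E = E° − (0.0592/n) log Q = 0.43 − (0.0592/2)(1.230) = 0.430 − 0.036 = 0.394 V.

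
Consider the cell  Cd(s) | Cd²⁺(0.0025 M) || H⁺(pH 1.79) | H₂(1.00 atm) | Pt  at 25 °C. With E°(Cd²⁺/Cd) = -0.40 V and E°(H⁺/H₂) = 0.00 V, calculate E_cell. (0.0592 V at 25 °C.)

0.37 V

The hydrogen couple is the cathode, so E°_cell = 0.40 V; n = 2.
[H⁺] = 10^(−1.79) = 0.016 M, and Q = [Cd²⁺]·P(H₂) / [H⁺]^2 = 9.50.
E = E° − (0.0592/2) log Q = 0.40 − (0.0592/2)(0.978) = 0.371 V.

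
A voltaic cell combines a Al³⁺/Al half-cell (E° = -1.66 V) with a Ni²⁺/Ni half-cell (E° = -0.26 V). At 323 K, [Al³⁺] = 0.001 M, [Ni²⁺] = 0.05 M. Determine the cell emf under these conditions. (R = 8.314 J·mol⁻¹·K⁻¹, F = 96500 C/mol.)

1.42 V

The Ni²⁺/Ni couple has the higher reduction potential and acts as the cathode, so E°_cell = -0.26 − (-1.66) = 1.40 V.
Balancing electrons gives n = 6; the reaction quotient is Q = [Al³⁺]^2/[Ni²⁺]^3 = 0.00800.
E = E° − (RT/nF) ln Q = 1.40 − (8.314×323)/(6×96500) × (-4.828) = 1.400 + 0.022 = 1.422 V.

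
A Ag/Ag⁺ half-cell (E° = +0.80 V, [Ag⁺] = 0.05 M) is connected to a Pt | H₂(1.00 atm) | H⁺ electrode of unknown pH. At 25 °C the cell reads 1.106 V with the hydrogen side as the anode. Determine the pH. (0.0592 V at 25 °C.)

pH = 6.47

E°_cell = 0.80 V and n = 2.
log Q = n(E° − E)/0.0592 = 2×(0.80 − 1.106)/0.0592 = -10.338.
With Q = [H⁺]^2 / ([Ag⁺]^2·P(H₂)), solving for [H⁺] gives log[H⁺] = -6.470, so pH = 6.47.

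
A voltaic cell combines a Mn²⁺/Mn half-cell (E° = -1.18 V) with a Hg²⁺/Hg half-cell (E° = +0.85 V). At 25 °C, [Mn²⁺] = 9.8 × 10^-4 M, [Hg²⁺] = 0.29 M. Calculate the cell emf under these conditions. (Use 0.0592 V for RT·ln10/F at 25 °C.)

The Hg²⁺/Hg couple has the higher reduction potential and acts as the cathode, so E°_cell = +0.85 − (-1.18) = 2.03 V.
Balancing electrons gives n = 2; the reaction quotient is Q = [Mn²⁺]/[Hg²⁺] = 0.00338.
At 25 °C, E = E° − (0.0592/n) log Q = 2.03 − (0.0592/2)(-2.471) = 2.030 + 0.073 = 2.103 V.

2.10 V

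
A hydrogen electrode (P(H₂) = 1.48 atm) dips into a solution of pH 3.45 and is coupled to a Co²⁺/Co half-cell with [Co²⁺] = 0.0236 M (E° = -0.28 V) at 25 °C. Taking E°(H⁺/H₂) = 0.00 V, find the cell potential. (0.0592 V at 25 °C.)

The hydrogen couple is the cathode, so E°_cell = 0.28 V; n = 2.
[H⁺] = 10^(−3.45) = 3.5 × 10^-4 M, and Q = [Co²⁺]·P(H₂) / [H⁺]^2 = 2.77 × 10^5.
E = E° − (0.0592/2) log Q = 0.28 − (0.0592/2)(5.443) = 0.119 V.

0.12 V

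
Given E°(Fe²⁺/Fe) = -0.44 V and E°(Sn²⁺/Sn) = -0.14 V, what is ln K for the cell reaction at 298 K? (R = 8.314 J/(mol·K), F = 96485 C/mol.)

ln K = 23.4

E°_cell = -0.14 − (-0.44) = 0.30 V, with n = 2 electrons transferred.
At equilibrium E = 0, so the Nernst equation gives ln K = nFE°/RT = (2)(96485)(0.30)/((8.314)(298)) = 23.37.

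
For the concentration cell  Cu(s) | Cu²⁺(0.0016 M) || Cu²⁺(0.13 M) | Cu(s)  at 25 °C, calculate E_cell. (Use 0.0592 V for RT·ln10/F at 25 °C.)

0.057 V

Both half-cells are Cu²⁺/Cu, so E°_cell = 0. The concentrated side is the cathode; the cell reaction moves Cu²⁺ from high to low concentration with n = 2.
Q = [Cu²⁺]_dilute/[Cu²⁺]_conc = 0.0016/0.13 = 0.0123.
E = 0 − (0.0592/2) log Q = −(0.0592/2)(-1.910) = 0.0565 V.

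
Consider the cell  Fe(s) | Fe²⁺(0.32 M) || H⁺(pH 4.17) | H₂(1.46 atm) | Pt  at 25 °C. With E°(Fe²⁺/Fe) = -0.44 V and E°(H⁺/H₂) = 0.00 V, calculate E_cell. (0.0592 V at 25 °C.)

0.20 V

The hydrogen couple is the cathode, so E°_cell = 0.44 V; n = 2.
[H⁺] = 10^(−4.17) = 6.8 × 10^-5 M, and Q = [Fe²⁺]·P(H₂) / [H⁺]^2 = 1.02 × 10^8.
E = E° − (0.0592/2) log Q = 0.44 − (0.0592/2)(8.010) = 0.203 V.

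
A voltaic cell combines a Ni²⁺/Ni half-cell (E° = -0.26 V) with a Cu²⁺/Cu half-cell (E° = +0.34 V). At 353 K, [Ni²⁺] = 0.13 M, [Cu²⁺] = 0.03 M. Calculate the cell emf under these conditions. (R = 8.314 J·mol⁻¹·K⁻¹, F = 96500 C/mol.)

The Cu²⁺/Cu couple has the higher reduction potential and acts as the cathode, so E°_cell = +0.34 − (-0.26) = 0.60 V.
Balancing electrons gives n = 2; the reaction quotient is Q = [Ni²⁺]/[Cu²⁺] = 4.33.
E = E° − (RT/nF) ln Q = 0.60 − (8.314×353)/(2×96500) × (1.466) = 0.600 − 0.022 = 0.578 V.

0.578 V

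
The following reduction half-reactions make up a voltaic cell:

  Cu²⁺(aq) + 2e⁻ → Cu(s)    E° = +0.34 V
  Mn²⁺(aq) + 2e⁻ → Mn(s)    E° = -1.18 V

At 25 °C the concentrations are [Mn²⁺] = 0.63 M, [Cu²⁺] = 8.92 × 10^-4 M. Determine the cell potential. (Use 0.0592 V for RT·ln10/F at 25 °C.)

The Cu²⁺/Cu couple has the higher reduction potential and acts as the cathode, so E°_cell = +0.34 − (-1.18) = 1.52 V.
Balancing electrons gives n = 2; the reaction quotient is Q = [Mn²⁺]/[Cu²⁺] = 706.
At 25 °C, E = E° − (0.0592/n) log Q = 1.52 − (0.0592/2)(2.849) = 1.520 − 0.084 = 1.436 V.

1.44 V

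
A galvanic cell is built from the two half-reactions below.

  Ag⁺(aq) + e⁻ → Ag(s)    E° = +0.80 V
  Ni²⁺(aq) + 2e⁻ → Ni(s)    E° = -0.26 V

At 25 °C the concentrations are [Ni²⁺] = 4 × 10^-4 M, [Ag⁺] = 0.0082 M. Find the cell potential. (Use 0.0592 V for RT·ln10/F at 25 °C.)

The Ag⁺/Ag couple has the higher reduction potential and acts as the cathode, so E°_cell = +0.80 − (-0.26) = 1.06 V.
Balancing electrons gives n = 2; the reaction quotient is Q = [Ni²⁺]/[Ag⁺]^2 = 5.95.
At 25 °C, E = E° − (0.0592/n) log Q = 1.06 − (0.0592/2)(0.774) = 1.060 − 0.023 = 1.037 V.

1.04 V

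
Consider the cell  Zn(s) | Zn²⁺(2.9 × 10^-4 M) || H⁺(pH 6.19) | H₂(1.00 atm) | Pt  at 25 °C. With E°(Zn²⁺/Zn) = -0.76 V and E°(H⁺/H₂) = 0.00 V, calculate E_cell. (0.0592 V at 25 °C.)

The hydrogen couple is the cathode, so E°_cell = 0.76 V; n = 2.
[H⁺] = 10^(−6.19) = 6.5 × 10^-7 M, and Q = [Zn²⁺]·P(H₂) / [H⁺]^2 = 6.96 × 10^8.
E = E° − (0.0592/2) log Q = 0.76 − (0.0592/2)(8.842) = 0.498 V.

0.50 V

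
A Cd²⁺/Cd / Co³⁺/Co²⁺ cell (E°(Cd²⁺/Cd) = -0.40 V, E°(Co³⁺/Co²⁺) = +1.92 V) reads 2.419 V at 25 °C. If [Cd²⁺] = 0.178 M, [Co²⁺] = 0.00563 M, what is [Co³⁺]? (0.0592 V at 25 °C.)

From the Nernst equation, log Q = n(E° − E)/0.0592 = 2(2.32 − 2.419)/0.0592 = -3.345, so Q = 4.52 × 10^-4.
With Q = [Cd²⁺]·[Co²⁺]^2/[Co³⁺]^2 and the known concentrations, [Co³⁺]^2 in the denominator gives [Co³⁺] = 0.11 M.

0.11 M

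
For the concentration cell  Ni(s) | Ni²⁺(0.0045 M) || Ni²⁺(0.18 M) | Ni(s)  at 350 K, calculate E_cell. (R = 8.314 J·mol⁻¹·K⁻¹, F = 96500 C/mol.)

Both half-cells are Ni²⁺/Ni, so E°_cell = 0. The concentrated side is the cathode; the cell reaction moves Ni²⁺ from high to low concentration with n = 2.
Q = [Ni²⁺]_dilute/[Ni²⁺]_conc = 0.0045/0.18 = 0.0250.
E = 0 − (RT/nF) ln Q = −((8.314×350)/(2×96500))(-3.689) = 0.0556 V.

0.056 V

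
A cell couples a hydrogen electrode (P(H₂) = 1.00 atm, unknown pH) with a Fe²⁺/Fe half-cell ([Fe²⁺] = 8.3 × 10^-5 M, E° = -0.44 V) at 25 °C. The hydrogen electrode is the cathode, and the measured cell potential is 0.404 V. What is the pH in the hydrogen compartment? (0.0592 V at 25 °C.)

pH = 2.65

E°_cell = 0.44 V and n = 2.
log Q = n(E° − E)/0.0592 = 2×(0.44 − 0.404)/0.0592 = 1.216.
With Q = [Fe²⁺]·P(H₂) / [H⁺]^2, solving for [H⁺] gives log[H⁺] = -2.649, so pH = 2.65.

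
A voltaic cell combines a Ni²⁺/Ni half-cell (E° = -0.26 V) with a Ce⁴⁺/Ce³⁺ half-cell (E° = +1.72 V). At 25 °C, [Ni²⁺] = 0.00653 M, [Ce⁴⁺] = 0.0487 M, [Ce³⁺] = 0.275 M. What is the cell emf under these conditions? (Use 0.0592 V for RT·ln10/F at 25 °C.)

2.00 V

The Ce⁴⁺/Ce³⁺ couple has the higher reduction potential and acts as the cathode, so E°_cell = +1.72 − (-0.26) = 1.98 V.
Balancing electrons gives n = 2; the reaction quotient is Q = [Ni²⁺]·[Ce³⁺]^2/[Ce⁴⁺]^2 = 0.208.
At 25 °C, E = E° − (0.0592/n) log Q = 1.98 − (0.0592/2)(-0.681) = 1.980 + 0.020 = 2.000 V.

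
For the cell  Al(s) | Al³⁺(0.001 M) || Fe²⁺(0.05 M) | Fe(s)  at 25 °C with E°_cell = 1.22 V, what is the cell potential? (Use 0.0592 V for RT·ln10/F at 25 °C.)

1.24 V

Balancing electrons gives n = 6; the reaction quotient is Q = [Al³⁺]^2/[Fe²⁺]^3 = 0.00800.
At 25 °C, E = E° − (0.0592/n) log Q = 1.22 − (0.0592/6)(-2.097) = 1.220 + 0.021 = 1.241 V.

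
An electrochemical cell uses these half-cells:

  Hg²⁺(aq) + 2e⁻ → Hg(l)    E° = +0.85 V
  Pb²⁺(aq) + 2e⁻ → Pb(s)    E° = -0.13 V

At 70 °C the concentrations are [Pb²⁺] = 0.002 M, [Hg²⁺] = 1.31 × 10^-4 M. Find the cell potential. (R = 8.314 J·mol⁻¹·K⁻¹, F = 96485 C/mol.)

0.940 V

The Hg²⁺/Hg couple has the higher reduction potential and acts as the cathode, so E°_cell = +0.85 − (-0.13) = 0.98 V.
Balancing electrons gives n = 2; the reaction quotient is Q = [Pb²⁺]/[Hg²⁺] = 15.3.
E = E° − (RT/nF) ln Q = 0.98 − (8.314×343)/(2×96485) × (2.726) = 0.980 − 0.040 = 0.940 V.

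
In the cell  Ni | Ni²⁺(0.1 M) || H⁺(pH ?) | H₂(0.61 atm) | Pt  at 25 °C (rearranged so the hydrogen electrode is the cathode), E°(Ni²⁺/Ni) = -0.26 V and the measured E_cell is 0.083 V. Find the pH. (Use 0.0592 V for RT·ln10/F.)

pH = 3.60

E°_cell = 0.26 V and n = 2.
log Q = n(E° − E)/0.0592 = 2×(0.26 − 0.083)/0.0592 = 5.980.
With Q = [Ni²⁺]·P(H₂) / [H⁺]^2, solving for [H⁺] gives log[H⁺] = -3.597, so pH = 3.60.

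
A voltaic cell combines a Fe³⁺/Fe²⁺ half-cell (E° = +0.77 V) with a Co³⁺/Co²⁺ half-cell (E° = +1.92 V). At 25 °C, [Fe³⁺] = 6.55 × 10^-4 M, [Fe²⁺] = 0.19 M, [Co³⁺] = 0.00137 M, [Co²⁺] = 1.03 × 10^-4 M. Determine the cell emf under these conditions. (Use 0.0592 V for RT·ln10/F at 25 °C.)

1.36 V

The Co³⁺/Co²⁺ couple has the higher reduction potential and acts as the cathode, so E°_cell = +1.92 − (+0.77) = 1.15 V.
Balancing electrons gives n = 1; the reaction quotient is Q = [Fe³⁺]·[Co²⁺]/([Fe²⁺]·[Co³⁺]) = 2.59 × 10^-4.
At 25 °C, E = E° − (0.0592/n) log Q = 1.15 − (0.0592/1)(-3.586) = 1.150 + 0.212 = 1.362 V.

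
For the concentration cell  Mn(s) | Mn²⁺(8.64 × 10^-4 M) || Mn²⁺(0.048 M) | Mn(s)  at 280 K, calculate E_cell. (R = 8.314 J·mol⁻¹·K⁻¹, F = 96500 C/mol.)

0.048 V

Both half-cells are Mn²⁺/Mn, so E°_cell = 0. The concentrated side is the cathode; the cell reaction moves Mn²⁺ from high to low concentration with n = 2.
Q = [Mn²⁺]_dilute/[Mn²⁺]_conc = 8.64 × 10^-4/0.048 = 0.0180.
E = 0 − (RT/nF) ln Q = −((8.314×280)/(2×96500))(-4.017) = 0.0485 V.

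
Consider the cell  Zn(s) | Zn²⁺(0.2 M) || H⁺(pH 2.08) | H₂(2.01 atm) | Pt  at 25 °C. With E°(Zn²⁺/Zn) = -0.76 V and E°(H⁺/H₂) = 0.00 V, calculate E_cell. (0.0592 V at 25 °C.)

0.65 V

The hydrogen couple is the cathode, so E°_cell = 0.76 V; n = 2.
[H⁺] = 10^(−2.08) = 0.0083 M, and Q = [Zn²⁺]·P(H₂) / [H⁺]^2 = 5810.
E = E° − (0.0592/2) log Q = 0.76 − (0.0592/2)(3.764) = 0.649 V.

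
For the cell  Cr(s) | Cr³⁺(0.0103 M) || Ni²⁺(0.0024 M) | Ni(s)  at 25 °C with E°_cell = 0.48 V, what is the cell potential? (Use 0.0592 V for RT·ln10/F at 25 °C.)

0.442 V

Balancing electrons gives n = 6; the reaction quotient is Q = [Cr³⁺]^2/[Ni²⁺]^3 = 7670.
At 25 °C, E = E° − (0.0592/n) log Q = 0.48 − (0.0592/6)(3.885) = 0.480 − 0.038 = 0.442 V.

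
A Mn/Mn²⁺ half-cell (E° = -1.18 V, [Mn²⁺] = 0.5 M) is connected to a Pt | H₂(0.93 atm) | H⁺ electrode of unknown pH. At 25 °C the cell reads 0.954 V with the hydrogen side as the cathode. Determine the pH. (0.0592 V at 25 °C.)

pH = 3.98

E°_cell = 1.18 V and n = 2.
log Q = n(E° − E)/0.0592 = 2×(1.18 − 0.954)/0.0592 = 7.635.
With Q = [Mn²⁺]·P(H₂) / [H⁺]^2, solving for [H⁺] gives log[H⁺] = -3.984, so pH = 3.98.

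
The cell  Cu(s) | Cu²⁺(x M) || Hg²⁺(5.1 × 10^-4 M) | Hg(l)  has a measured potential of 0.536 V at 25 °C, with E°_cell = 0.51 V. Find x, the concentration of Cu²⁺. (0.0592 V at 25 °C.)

6.7 × 10^-5 M

From the Nernst equation, log Q = n(E° − E)/0.0592 = 2(0.51 − 0.536)/0.0592 = -0.878, so Q = 0.132.
With Q = [Cu²⁺]/[Hg²⁺] and the known concentrations, [Cu²⁺] in the numerator gives [Cu²⁺] = 6.7 × 10^-5 M.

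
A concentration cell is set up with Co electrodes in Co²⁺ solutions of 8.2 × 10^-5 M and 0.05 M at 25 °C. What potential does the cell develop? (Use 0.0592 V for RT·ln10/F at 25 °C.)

0.082 V

Both half-cells are Co²⁺/Co, so E°_cell = 0. The concentrated side is the cathode; the cell reaction moves Co²⁺ from high to low concentration with n = 2.
Q = [Co²⁺]_dilute/[Co²⁺]_conc = 8.2 × 10^-5/0.05 = 0.00164.
E = 0 − (0.0592/2) log Q = −(0.0592/2)(-2.785) = 0.0824 V.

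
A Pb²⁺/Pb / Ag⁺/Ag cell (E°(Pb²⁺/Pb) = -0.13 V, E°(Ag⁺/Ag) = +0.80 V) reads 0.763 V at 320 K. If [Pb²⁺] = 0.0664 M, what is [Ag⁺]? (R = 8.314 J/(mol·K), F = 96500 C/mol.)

6 × 10^-4 M

From the Nernst equation, ln Q = nF(E° − E)/RT = 2×96500×(0.93 − 0.763)/(8.314×320) = 12.115, so Q = 1.83 × 10^5.
With Q = [Pb²⁺]/[Ag⁺]^2 and the known concentrations, [Ag⁺]^2 in the denominator gives [Ag⁺] = 6 × 10^-4 M.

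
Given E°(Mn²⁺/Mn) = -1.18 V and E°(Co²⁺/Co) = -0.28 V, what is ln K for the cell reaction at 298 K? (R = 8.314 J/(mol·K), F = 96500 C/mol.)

E°_cell = -0.28 − (-1.18) = 0.90 V, with n = 2 electrons transferred.
At equilibrium E = 0, so the Nernst equation gives ln K = nFE°/RT = (2)(96500)(0.90)/((8.314)(298)) = 70.11.

ln K = 70.1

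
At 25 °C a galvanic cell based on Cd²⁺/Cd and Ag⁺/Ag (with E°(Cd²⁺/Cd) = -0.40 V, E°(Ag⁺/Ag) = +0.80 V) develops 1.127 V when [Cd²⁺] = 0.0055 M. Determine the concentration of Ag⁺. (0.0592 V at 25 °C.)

From the Nernst equation, log Q = n(E° − E)/0.0592 = 2(1.20 − 1.127)/0.0592 = 2.466, so Q = 293.
With Q = [Cd²⁺]/[Ag⁺]^2 and the known concentrations, [Ag⁺]^2 in the denominator gives [Ag⁺] = 0.0043 M.

0.0043 M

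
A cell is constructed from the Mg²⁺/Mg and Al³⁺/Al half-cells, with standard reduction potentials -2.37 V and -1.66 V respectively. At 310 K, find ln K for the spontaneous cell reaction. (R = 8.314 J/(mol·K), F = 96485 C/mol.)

E°_cell = -1.66 − (-2.37) = 0.71 V, with n = 6 electrons transferred.
At equilibrium E = 0, so the Nernst equation gives ln K = nFE°/RT = (6)(96485)(0.71)/((8.314)(310)) = 159.48.

ln K = 159.5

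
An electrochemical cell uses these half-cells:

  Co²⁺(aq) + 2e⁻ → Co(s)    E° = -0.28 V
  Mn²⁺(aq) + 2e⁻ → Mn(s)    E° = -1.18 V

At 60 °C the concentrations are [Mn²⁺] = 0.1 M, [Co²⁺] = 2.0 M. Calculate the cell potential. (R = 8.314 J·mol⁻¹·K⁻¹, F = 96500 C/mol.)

The Co²⁺/Co couple has the higher reduction potential and acts as the cathode, so E°_cell = -0.28 − (-1.18) = 0.90 V.
Balancing electrons gives n = 2; the reaction quotient is Q = [Mn²⁺]/[Co²⁺] = 0.0500.
E = E° − (RT/nF) ln Q = 0.90 − (8.314×333)/(2×96500) × (-2.996) = 0.900 + 0.043 = 0.943 V.

0.943 V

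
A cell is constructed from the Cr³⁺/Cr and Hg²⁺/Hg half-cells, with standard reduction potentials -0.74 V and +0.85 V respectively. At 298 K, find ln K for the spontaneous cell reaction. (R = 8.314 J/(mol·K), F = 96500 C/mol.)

E°_cell = +0.85 − (-0.74) = 1.59 V, with n = 6 electrons transferred.
At equilibrium E = 0, so the Nernst equation gives ln K = nFE°/RT = (6)(96500)(1.59)/((8.314)(298)) = 371.58.

ln K = 371.6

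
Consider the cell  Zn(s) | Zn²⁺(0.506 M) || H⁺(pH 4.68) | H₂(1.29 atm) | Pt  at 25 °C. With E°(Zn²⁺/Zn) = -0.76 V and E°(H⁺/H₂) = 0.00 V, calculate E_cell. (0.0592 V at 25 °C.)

0.49 V

The hydrogen couple is the cathode, so E°_cell = 0.76 V; n = 2.
[H⁺] = 10^(−4.68) = 2.1 × 10^-5 M, and Q = [Zn²⁺]·P(H₂) / [H⁺]^2 = 1.5 × 10^9.
E = E° − (0.0592/2) log Q = 0.76 − (0.0592/2)(9.175) = 0.488 V.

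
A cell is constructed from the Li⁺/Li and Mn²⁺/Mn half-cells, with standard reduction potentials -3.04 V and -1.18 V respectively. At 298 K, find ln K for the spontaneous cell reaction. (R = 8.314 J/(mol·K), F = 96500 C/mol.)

E°_cell = -1.18 − (-3.04) = 1.86 V, with n = 2 electrons transferred.
At equilibrium E = 0, so the Nernst equation gives ln K = nFE°/RT = (2)(96500)(1.86)/((8.314)(298)) = 144.89.

ln K = 144.9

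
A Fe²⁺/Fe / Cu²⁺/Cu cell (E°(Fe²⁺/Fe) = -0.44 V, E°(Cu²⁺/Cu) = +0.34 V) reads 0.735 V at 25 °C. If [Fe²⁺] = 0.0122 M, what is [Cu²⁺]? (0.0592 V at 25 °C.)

3.7 × 10^-4 M

From the Nernst equation, log Q = n(E° − E)/0.0592 = 2(0.78 − 0.735)/0.0592 = 1.520, so Q = 33.1.
With Q = [Fe²⁺]/[Cu²⁺] and the known concentrations, [Cu²⁺] in the denominator gives [Cu²⁺] = 3.7 × 10^-4 M.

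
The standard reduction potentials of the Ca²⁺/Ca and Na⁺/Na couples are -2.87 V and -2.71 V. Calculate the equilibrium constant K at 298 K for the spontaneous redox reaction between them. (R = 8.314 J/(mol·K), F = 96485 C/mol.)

E°_cell = -2.71 − (-2.87) = 0.16 V, with n = 2 electrons transferred.
At equilibrium E = 0, so the Nernst equation gives ln K = nFE°/RT = (2)(96485)(0.16)/((8.314)(298)) = 12.46.
K = e^12.46 = 2.6 × 10^5.

2.6 × 10^5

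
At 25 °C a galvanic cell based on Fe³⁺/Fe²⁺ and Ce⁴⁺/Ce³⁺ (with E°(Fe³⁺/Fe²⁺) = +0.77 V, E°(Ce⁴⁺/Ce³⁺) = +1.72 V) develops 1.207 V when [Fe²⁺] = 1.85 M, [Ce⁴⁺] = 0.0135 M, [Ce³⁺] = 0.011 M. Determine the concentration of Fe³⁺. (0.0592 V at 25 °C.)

1 × 10^-4 M

From the Nernst equation, log Q = n(E° − E)/0.0592 = 1(0.95 − 1.207)/0.0592 = -4.341, so Q = 4.56 × 10^-5.
With Q = [Fe³⁺]·[Ce³⁺]/([Fe²⁺]·[Ce⁴⁺]) and the known concentrations, [Fe³⁺] in the numerator gives [Fe³⁺] = 1 × 10^-4 M.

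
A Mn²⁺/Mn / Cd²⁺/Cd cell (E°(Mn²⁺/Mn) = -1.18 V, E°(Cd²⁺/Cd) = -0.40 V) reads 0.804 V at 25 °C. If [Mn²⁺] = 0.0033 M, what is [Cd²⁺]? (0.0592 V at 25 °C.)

0.021 M

From the Nernst equation, log Q = n(E° − E)/0.0592 = 2(0.78 − 0.804)/0.0592 = -0.811, so Q = 0.155.
With Q = [Mn²⁺]/[Cd²⁺] and the known concentrations, [Cd²⁺] in the denominator gives [Cd²⁺] = 0.021 M.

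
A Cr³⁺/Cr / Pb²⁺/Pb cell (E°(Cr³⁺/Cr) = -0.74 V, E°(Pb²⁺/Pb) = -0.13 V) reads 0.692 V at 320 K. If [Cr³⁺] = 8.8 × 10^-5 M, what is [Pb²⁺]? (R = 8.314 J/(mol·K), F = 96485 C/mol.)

0.76 M

From the Nernst equation, ln Q = nF(E° − E)/RT = 6×96485×(0.61 − 0.692)/(8.314×320) = -17.843, so Q = 1.78 × 10^-8.
With Q = [Cr³⁺]^2/[Pb²⁺]^3 and the known concentrations, [Pb²⁺]^3 in the denominator gives [Pb²⁺] = 0.76 M.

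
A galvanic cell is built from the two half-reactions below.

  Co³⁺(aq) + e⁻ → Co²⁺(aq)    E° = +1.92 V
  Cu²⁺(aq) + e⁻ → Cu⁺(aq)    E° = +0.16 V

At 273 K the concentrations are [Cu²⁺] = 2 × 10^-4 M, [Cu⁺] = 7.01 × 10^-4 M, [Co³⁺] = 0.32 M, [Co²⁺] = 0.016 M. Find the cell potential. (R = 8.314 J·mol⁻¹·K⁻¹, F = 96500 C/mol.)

1.86 V

The Co³⁺/Co²⁺ couple has the higher reduction potential and acts as the cathode, so E°_cell = +1.92 − (+0.16) = 1.76 V.
Balancing electrons gives n = 1; the reaction quotient is Q = [Cu²⁺]·[Co²⁺]/([Cu⁺]·[Co³⁺]) = 0.0143.
E = E° − (RT/nF) ln Q = 1.76 − (8.314×273)/(1×96500) × (-4.250) = 1.760 + 0.100 = 1.860 V.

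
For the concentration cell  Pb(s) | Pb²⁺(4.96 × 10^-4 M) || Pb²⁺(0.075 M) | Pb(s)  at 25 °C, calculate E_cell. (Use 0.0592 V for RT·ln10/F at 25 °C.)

Both half-cells are Pb²⁺/Pb, so E°_cell = 0. The concentrated side is the cathode; the cell reaction moves Pb²⁺ from high to low concentration with n = 2.
Q = [Pb²⁺]_dilute/[Pb²⁺]_conc = 4.96 × 10^-4/0.075 = 0.00661.
E = 0 − (0.0592/2) log Q = −(0.0592/2)(-2.180) = 0.0645 V.

0.065 V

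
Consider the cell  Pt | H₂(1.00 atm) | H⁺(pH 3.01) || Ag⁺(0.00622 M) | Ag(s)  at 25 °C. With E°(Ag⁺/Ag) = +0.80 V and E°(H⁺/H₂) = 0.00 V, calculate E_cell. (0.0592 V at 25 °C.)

0.85 V

The Ag⁺/Ag couple is the cathode, so E°_cell = 0.80 V; n = 2.
[H⁺] = 10^(−3.01) = 9.8 × 10^-4 M, and Q = [H⁺]^2 / ([Ag⁺]^2·P(H₂)) = 0.0247.
E = E° − (0.0592/2) log Q = 0.80 − (0.0592/2)(-1.608) = 0.848 V.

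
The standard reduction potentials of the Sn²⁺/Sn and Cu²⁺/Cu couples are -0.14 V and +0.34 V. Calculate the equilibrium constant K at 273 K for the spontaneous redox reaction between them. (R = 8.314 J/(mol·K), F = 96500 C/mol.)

5.3 × 10^17

E°_cell = +0.34 − (-0.14) = 0.48 V, with n = 2 electrons transferred.
At equilibrium E = 0, so the Nernst equation gives ln K = nFE°/RT = (2)(96500)(0.48)/((8.314)(273)) = 40.82.
K = e^40.82 = 5.3 × 10^17.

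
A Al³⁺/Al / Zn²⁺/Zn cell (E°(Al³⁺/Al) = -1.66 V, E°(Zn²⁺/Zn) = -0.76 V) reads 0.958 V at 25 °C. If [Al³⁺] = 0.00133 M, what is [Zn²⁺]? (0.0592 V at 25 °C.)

From the Nernst equation, log Q = n(E° − E)/0.0592 = 6(0.90 − 0.958)/0.0592 = -5.878, so Q = 1.32 × 10^-6.
With Q = [Al³⁺]^2/[Zn²⁺]^3 and the known concentrations, [Zn²⁺]^3 in the denominator gives [Zn²⁺] = 1.1 M.

1.1 M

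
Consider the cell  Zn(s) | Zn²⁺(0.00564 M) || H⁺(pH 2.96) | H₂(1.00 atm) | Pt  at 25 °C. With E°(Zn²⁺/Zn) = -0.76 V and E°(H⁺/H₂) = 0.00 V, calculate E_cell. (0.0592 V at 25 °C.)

0.65 V

The hydrogen couple is the cathode, so E°_cell = 0.76 V; n = 2.
[H⁺] = 10^(−2.96) = 0.0011 M, and Q = [Zn²⁺]·P(H₂) / [H⁺]^2 = 4690.
E = E° − (0.0592/2) log Q = 0.76 − (0.0592/2)(3.671) = 0.651 V.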